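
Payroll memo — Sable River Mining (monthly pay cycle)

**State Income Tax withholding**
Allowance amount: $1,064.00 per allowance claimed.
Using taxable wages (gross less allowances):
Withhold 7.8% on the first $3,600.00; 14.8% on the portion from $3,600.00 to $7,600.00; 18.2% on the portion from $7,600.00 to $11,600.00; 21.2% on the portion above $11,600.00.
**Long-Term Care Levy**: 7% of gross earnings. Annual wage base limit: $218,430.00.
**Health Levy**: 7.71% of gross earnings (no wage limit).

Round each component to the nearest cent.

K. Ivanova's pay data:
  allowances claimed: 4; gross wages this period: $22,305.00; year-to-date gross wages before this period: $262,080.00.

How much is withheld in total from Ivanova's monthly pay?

$4,687.71

State Income Tax: taxable = $22,305.00 − 4×$1,064.00 = $18,049.00
  $1,600.80 + 21.2% × ($18,049.00 − $11,600.00) = $1,600.80 + 21.2% × $6,449.00 = $2,967.99
Long-Term Care Levy: YTD $262,080.00 ≥ cap $218,430.00 → $0.00
Health Levy: 7.71% × $22,305.00 = $1,719.72
Total: $2,967.99 + $0.00 + $1,719.72 = $4,687.71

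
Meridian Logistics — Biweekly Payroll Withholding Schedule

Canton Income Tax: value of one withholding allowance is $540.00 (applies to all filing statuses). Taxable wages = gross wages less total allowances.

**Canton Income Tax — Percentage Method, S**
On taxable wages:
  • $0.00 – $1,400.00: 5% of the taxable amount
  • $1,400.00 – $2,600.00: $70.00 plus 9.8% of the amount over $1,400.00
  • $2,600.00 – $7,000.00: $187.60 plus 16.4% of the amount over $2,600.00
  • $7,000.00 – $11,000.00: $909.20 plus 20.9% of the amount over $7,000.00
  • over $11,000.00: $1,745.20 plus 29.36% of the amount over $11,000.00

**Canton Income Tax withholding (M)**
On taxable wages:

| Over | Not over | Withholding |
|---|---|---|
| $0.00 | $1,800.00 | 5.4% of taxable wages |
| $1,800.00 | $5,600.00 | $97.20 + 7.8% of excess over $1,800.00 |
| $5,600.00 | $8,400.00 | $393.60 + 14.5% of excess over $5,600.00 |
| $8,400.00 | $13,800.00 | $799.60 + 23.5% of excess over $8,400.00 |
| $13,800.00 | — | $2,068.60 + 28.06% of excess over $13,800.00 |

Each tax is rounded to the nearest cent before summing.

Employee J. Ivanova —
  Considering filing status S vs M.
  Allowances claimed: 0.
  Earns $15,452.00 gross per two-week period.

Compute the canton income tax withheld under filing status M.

Canton Income Tax (M): taxable = $15,452.00
  $2,068.60 + 28.06% × ($15,452.00 − $13,800.00) = $2,068.60 + 28.06% × $1,652.00 = $2,532.15

$2,532.15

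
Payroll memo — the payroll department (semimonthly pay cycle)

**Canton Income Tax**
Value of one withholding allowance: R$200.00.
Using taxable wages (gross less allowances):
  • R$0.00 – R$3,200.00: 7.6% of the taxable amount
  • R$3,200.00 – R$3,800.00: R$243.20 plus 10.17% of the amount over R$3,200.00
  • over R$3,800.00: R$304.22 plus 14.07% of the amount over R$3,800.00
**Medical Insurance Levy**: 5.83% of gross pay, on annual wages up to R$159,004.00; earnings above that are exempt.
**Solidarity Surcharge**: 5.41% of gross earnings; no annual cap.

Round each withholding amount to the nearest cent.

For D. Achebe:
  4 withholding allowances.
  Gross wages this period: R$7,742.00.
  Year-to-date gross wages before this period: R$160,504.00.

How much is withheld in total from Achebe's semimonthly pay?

Canton Income Tax: taxable = R$7,742.00 − 4×R$200.00 = R$6,942.00
  R$304.22 + 14.07% × (R$6,942.00 − R$3,800.00) = R$304.22 + 14.07% × R$3,142.00 = R$746.30
Medical Insurance Levy: YTD R$160,504.00 ≥ cap R$159,004.00 → R$0.00
Solidarity Surcharge: 5.41% × R$7,742.00 = R$418.84
Total: R$746.30 + R$0.00 + R$418.84 = R$1,165.14

R$1,165.14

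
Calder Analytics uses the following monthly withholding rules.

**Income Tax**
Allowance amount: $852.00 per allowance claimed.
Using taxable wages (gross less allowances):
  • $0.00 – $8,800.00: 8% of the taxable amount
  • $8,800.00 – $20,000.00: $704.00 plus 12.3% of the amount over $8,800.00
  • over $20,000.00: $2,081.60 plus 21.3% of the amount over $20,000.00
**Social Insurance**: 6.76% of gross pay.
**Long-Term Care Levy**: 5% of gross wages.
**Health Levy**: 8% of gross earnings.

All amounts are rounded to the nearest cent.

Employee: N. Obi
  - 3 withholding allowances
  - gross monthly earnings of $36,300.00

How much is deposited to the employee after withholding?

$24,118.05

Income Tax: taxable = $36,300.00 − 3×$852.00 = $33,744.00
  $2,081.60 + 21.3% × ($33,744.00 − $20,000.00) = $2,081.60 + 21.3% × $13,744.00 = $5,009.07
Social Insurance: 6.76% × $36,300.00 = $2,453.88
Long-Term Care Levy: 5% × $36,300.00 = $1,815.00
Health Levy: 8% × $36,300.00 = $2,904.00
Total withheld: $5,009.07 + $2,453.88 + $1,815.00 + $2,904.00 = $12,181.95
Net pay: $36,300.00 − $12,181.95 = $24,118.05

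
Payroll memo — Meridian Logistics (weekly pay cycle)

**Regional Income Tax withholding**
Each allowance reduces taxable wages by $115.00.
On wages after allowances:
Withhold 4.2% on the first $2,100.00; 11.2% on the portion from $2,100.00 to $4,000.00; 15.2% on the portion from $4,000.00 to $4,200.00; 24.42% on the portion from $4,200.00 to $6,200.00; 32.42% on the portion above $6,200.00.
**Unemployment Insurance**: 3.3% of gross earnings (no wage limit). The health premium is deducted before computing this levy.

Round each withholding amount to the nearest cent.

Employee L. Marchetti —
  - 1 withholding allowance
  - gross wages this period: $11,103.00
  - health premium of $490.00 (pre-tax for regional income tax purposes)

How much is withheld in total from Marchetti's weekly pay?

Regional Income Tax: taxable = $11,103.00 − $490.00 − 1×$115.00 = $10,498.00
  $819.80 + 32.42% × ($10,498.00 − $6,200.00) = $819.80 + 32.42% × $4,298.00 = $2,213.21
Unemployment Insurance: 3.3% × $10,613.00 = $350.23
Total: $2,213.21 + $350.23 = $2,563.44

$2,563.44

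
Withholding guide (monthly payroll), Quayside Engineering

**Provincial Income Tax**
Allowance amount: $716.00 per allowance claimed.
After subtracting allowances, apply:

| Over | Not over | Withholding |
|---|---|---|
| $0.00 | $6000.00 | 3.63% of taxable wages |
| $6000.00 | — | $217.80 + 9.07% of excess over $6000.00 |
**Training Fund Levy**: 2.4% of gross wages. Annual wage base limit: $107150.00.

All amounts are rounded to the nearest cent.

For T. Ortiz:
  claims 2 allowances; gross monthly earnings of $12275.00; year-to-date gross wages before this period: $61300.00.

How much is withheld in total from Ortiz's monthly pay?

$951.66

Provincial Income Tax: taxable = $12275.00 − 2×$716.00 = $10843.00
  $217.80 + 9.07% × ($10843.00 − $6000.00) = $217.80 + 9.07% × $4843.00 = $657.06
Training Fund Levy: 2.4% × $12275.00 = $294.60
Total: $657.06 + $294.60 = $951.66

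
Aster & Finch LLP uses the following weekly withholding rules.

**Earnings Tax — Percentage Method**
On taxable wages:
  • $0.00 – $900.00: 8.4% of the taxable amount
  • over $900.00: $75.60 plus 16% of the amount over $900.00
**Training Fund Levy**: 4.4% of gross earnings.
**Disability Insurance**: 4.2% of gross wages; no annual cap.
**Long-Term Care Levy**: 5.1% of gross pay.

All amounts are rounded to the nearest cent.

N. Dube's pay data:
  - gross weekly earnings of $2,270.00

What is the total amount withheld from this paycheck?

$605.79

Earnings Tax: taxable = $2,270.00
  $75.60 + 16% × ($2,270.00 − $900.00) = $75.60 + 16% × $1,370.00 = $294.80
Training Fund Levy: 4.4% × $2,270.00 = $99.88
Disability Insurance: 4.2% × $2,270.00 = $95.34
Long-Term Care Levy: 5.1% × $2,270.00 = $115.77
Total: $294.80 + $99.88 + $95.34 + $115.77 = $605.79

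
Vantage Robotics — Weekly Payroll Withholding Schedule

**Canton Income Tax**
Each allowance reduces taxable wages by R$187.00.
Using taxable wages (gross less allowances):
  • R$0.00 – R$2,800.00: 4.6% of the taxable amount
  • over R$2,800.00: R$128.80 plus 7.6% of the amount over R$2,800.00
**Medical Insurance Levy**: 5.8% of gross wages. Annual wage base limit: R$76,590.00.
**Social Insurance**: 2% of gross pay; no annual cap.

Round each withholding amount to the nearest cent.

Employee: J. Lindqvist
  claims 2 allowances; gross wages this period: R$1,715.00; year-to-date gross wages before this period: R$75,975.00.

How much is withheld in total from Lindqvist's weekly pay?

Canton Income Tax: taxable = R$1,715.00 − 2×R$187.00 = R$1,341.00
  4.6% × R$1,341.00 = R$61.69
Medical Insurance Levy: cap R$76,590.00 − YTD R$75,975.00 = R$615.00 subject; 5.8% × R$615.00 = R$35.67
Social Insurance: 2% × R$1,715.00 = R$34.30
Total: R$61.69 + R$35.67 + R$34.30 = R$131.66

R$131.66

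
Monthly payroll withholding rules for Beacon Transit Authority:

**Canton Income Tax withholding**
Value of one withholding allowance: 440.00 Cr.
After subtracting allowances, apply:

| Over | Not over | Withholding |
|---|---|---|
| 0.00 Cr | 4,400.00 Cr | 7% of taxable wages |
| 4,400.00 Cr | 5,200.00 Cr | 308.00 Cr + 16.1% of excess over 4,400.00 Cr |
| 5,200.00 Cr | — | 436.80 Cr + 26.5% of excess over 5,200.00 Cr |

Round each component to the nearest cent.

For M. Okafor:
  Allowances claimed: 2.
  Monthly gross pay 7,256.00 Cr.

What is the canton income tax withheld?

748.44 Cr

Canton Income Tax: taxable = 7,256.00 Cr − 2×440.00 Cr = 6,376.00 Cr
  436.80 Cr + 26.5% × (6,376.00 Cr − 5,200.00 Cr) = 436.80 Cr + 26.5% × 1,176.00 Cr = 748.44 Cr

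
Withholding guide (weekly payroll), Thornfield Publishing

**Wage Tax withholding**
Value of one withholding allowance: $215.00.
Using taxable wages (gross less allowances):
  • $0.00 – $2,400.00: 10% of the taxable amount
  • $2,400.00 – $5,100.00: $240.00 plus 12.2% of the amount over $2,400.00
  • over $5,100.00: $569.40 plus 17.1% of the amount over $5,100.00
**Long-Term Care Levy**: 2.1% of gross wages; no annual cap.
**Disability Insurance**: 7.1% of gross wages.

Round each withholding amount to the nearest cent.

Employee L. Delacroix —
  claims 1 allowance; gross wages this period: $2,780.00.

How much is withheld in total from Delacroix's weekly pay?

Wage Tax: taxable = $2,780.00 − 1×$215.00 = $2,565.00
  $240.00 + 12.2% × ($2,565.00 − $2,400.00) = $240.00 + 12.2% × $165.00 = $260.13
Long-Term Care Levy: 2.1% × $2,780.00 = $58.38
Disability Insurance: 7.1% × $2,780.00 = $197.38
Total: $260.13 + $58.38 + $197.38 = $515.89

$515.89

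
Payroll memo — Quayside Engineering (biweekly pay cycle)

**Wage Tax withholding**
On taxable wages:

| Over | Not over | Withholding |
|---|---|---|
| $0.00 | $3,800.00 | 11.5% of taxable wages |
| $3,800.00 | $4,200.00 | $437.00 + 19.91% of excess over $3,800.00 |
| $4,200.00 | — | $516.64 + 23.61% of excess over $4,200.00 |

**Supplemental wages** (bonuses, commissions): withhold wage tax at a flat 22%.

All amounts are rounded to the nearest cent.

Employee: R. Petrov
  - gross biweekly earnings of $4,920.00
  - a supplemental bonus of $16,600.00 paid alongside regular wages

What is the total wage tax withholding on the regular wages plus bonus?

$4,338.63

Wage Tax: taxable = $4,920.00
  $516.64 + 23.61% × ($4,920.00 − $4,200.00) = $516.64 + 23.61% × $720.00 = $686.63
Supplemental (22% flat on bonus): 22% × $16,600.00 = $3,652.00
Total wage tax: $686.63 + $3,652.00 = $4,338.63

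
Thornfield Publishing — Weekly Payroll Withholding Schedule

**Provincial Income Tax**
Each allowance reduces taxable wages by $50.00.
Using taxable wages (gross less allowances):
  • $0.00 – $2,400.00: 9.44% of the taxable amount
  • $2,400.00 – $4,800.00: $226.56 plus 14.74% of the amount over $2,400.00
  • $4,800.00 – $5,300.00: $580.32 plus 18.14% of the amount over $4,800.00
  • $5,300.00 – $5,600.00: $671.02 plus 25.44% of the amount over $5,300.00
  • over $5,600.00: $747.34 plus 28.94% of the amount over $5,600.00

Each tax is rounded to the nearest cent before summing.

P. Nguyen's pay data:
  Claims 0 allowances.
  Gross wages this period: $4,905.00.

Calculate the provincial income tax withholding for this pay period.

$599.37

Provincial Income Tax: taxable = $4,905.00
  $580.32 + 18.14% × ($4,905.00 − $4,800.00) = $580.32 + 18.14% × $105.00 = $599.37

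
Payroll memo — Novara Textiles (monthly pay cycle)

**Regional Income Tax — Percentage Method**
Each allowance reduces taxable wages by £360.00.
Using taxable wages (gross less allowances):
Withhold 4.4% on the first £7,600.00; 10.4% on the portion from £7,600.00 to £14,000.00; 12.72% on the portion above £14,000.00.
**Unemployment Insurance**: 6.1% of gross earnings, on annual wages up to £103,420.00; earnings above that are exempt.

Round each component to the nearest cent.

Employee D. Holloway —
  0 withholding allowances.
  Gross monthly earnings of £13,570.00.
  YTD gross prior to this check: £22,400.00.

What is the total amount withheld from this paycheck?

£1,783.05

Regional Income Tax: taxable = £13,570.00
  £334.40 + 10.4% × (£13,570.00 − £7,600.00) = £334.40 + 10.4% × £5,970.00 = £955.28
Unemployment Insurance: 6.1% × £13,570.00 = £827.77
Total: £955.28 + £827.77 = £1,783.05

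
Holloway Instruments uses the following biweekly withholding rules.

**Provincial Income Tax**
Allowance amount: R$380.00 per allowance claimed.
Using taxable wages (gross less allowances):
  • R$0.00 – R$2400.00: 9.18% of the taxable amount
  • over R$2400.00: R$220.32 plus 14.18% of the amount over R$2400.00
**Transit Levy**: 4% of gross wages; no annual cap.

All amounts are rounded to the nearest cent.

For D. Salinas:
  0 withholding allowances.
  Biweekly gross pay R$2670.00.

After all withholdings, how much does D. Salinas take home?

R$2304.59

Provincial Income Tax: taxable = R$2670.00
  R$220.32 + 14.18% × (R$2670.00 − R$2400.00) = R$220.32 + 14.18% × R$270.00 = R$258.61
Transit Levy: 4% × R$2670.00 = R$106.80
Total withheld: R$258.61 + R$106.80 = R$365.41
Net pay: R$2670.00 − R$365.41 = R$2304.59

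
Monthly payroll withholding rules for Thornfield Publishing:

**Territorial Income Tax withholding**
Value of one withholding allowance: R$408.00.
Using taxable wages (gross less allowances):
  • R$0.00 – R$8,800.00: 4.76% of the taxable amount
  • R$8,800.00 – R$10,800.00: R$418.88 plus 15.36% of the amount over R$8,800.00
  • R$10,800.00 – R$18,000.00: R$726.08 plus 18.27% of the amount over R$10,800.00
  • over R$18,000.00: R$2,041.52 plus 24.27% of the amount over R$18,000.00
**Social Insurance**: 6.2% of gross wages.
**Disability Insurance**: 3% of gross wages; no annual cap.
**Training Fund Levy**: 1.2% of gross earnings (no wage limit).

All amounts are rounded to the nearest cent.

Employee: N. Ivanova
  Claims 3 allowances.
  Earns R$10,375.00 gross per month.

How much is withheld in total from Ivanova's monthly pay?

Territorial Income Tax: taxable = R$10,375.00 − 3×R$408.00 = R$9,151.00
  R$418.88 + 15.36% × (R$9,151.00 − R$8,800.00) = R$418.88 + 15.36% × R$351.00 = R$472.79
Social Insurance: 6.2% × R$10,375.00 = R$643.25
Disability Insurance: 3% × R$10,375.00 = R$311.25
Training Fund Levy: 1.2% × R$10,375.00 = R$124.50
Total: R$472.79 + R$643.25 + R$311.25 + R$124.50 = R$1,551.79

R$1,551.79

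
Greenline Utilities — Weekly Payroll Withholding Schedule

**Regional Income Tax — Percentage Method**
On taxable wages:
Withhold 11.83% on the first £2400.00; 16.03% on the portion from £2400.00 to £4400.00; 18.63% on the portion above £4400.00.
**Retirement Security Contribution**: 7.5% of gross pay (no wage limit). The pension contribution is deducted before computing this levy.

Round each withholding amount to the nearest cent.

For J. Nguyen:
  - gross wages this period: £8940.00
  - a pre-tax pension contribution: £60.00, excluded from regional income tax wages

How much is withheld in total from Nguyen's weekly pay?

£2105.14

Regional Income Tax: taxable = £8940.00 − £60.00 = £8880.00
  £604.52 + 18.63% × (£8880.00 − £4400.00) = £604.52 + 18.63% × £4480.00 = £1439.14
Retirement Security Contribution: 7.5% × £8880.00 = £666.00
Total: £1439.14 + £666.00 = £2105.14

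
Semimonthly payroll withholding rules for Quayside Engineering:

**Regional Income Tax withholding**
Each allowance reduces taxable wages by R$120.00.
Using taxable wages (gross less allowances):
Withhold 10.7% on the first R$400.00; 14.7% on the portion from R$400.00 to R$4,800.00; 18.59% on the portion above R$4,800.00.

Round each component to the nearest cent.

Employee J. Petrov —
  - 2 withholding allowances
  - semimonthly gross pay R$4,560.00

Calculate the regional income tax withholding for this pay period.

Regional Income Tax: taxable = R$4,560.00 − 2×R$120.00 = R$4,320.00
  R$42.80 + 14.7% × (R$4,320.00 − R$400.00) = R$42.80 + 14.7% × R$3,920.00 = R$619.04

R$619.04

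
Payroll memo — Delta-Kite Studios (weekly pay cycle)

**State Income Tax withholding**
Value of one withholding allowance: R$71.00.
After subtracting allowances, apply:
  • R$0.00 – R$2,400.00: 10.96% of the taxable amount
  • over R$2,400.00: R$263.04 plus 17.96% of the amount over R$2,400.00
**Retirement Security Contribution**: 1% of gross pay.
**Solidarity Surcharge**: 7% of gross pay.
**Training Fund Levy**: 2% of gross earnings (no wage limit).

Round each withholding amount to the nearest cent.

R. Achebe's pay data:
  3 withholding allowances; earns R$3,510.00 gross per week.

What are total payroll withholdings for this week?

R$775.14

State Income Tax: taxable = R$3,510.00 − 3×R$71.00 = R$3,297.00
  R$263.04 + 17.96% × (R$3,297.00 − R$2,400.00) = R$263.04 + 17.96% × R$897.00 = R$424.14
Retirement Security Contribution: 1% × R$3,510.00 = R$35.10
Solidarity Surcharge: 7% × R$3,510.00 = R$245.70
Training Fund Levy: 2% × R$3,510.00 = R$70.20
Total: R$424.14 + R$35.10 + R$245.70 + R$70.20 = R$775.14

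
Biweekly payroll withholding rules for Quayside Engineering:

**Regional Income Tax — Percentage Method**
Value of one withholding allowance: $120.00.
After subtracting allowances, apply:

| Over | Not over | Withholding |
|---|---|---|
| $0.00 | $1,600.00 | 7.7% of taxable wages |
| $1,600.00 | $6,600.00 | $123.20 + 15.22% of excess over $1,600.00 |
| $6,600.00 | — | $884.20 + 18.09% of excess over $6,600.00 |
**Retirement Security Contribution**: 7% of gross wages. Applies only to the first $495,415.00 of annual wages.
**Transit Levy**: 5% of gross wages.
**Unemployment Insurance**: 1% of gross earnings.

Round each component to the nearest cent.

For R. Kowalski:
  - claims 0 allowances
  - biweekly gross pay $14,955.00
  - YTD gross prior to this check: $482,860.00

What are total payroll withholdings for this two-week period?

$4,171.77

Regional Income Tax: taxable = $14,955.00
  $884.20 + 18.09% × ($14,955.00 − $6,600.00) = $884.20 + 18.09% × $8,355.00 = $2,395.62
Retirement Security Contribution: cap $495,415.00 − YTD $482,860.00 = $12,555.00 subject; 7% × $12,555.00 = $878.85
Transit Levy: 5% × $14,955.00 = $747.75
Unemployment Insurance: 1% × $14,955.00 = $149.55
Total: $2,395.62 + $878.85 + $747.75 + $149.55 = $4,171.77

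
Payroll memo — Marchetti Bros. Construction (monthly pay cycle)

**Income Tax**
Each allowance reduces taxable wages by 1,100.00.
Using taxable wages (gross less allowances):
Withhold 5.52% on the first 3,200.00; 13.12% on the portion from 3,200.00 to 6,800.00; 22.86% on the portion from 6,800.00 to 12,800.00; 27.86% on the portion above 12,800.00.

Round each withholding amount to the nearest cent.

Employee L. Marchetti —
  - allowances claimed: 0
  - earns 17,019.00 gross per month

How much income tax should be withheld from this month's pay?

Income Tax: taxable = 17,019.00
  2,020.56 + 27.86% × (17,019.00 − 12,800.00) = 2,020.56 + 27.86% × 4,219.00 = 3,195.97

3,195.97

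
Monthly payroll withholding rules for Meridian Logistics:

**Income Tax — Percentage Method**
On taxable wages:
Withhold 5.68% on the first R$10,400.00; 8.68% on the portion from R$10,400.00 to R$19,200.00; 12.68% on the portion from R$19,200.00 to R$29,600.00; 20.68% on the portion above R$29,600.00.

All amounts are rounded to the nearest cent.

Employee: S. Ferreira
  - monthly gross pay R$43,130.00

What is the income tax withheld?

Income Tax: taxable = R$43,130.00
  R$2,673.28 + 20.68% × (R$43,130.00 − R$29,600.00) = R$2,673.28 + 20.68% × R$13,530.00 = R$5,471.28

R$5,471.28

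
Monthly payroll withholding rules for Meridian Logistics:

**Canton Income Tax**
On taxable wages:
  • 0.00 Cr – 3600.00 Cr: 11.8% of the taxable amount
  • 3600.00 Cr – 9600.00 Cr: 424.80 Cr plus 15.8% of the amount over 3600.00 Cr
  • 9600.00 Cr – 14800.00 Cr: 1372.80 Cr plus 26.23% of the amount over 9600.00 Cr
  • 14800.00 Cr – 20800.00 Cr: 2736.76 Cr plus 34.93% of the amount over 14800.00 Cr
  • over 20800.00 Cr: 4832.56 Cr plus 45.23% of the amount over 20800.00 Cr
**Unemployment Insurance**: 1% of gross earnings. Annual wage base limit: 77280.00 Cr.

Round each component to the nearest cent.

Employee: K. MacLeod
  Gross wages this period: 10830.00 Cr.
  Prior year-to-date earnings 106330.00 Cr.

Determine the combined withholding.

1695.43 Cr

Canton Income Tax: taxable = 10830.00 Cr
  1372.80 Cr + 26.23% × (10830.00 Cr − 9600.00 Cr) = 1372.80 Cr + 26.23% × 1230.00 Cr = 1695.43 Cr
Unemployment Insurance: YTD 106330.00 Cr ≥ cap 77280.00 Cr → 0.00 Cr
Total: 1695.43 Cr + 0.00 Cr = 1695.43 Cr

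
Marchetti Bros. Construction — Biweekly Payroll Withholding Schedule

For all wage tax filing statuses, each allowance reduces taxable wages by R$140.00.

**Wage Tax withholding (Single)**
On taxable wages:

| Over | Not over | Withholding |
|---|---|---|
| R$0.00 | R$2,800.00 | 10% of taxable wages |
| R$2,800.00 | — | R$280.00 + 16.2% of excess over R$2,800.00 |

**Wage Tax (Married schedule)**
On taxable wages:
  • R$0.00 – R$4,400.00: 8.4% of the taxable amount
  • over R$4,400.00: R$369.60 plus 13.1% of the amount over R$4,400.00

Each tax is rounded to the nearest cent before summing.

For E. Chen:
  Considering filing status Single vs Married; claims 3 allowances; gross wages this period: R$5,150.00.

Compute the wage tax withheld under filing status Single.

R$592.66

Wage Tax (Single): taxable = R$5,150.00 − 3×R$140.00 = R$4,730.00
  R$280.00 + 16.2% × (R$4,730.00 − R$2,800.00) = R$280.00 + 16.2% × R$1,930.00 = R$592.66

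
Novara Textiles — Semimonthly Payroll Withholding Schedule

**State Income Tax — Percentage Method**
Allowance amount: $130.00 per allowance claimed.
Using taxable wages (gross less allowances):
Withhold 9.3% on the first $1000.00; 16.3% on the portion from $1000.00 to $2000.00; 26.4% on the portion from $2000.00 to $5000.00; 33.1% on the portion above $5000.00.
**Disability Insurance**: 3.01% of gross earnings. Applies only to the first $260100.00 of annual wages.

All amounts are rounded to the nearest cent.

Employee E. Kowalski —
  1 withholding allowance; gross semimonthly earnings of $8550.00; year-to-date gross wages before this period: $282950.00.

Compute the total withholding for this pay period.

$2180.02

State Income Tax: taxable = $8550.00 − 1×$130.00 = $8420.00
  $1048.00 + 33.1% × ($8420.00 − $5000.00) = $1048.00 + 33.1% × $3420.00 = $2180.02
Disability Insurance: YTD $282950.00 ≥ cap $260100.00 → $0.00
Total: $2180.02 + $0.00 = $2180.02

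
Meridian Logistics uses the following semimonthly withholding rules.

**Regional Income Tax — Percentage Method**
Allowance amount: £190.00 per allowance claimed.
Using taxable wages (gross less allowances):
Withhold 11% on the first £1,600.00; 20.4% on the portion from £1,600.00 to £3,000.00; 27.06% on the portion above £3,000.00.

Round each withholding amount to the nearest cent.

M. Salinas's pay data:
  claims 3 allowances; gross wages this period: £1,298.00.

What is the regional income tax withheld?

Regional Income Tax: taxable = £1,298.00 − 3×£190.00 = £728.00
  11% × £728.00 = £80.08

£80.08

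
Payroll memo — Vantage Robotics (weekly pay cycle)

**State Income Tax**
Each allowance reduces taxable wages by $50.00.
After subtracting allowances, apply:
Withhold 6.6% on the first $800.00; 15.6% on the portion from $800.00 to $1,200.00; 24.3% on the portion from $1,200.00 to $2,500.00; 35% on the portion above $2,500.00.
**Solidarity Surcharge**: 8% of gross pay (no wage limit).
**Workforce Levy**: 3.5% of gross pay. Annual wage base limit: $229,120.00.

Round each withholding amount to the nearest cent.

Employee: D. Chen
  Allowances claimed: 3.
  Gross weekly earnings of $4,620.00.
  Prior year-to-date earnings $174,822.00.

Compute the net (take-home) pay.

$2,968.10

State Income Tax: taxable = $4,620.00 − 3×$50.00 = $4,470.00
  $431.10 + 35% × ($4,470.00 − $2,500.00) = $431.10 + 35% × $1,970.00 = $1,120.60
Solidarity Surcharge: 8% × $4,620.00 = $369.60
Workforce Levy: 3.5% × $4,620.00 = $161.70
Total withheld: $1,120.60 + $369.60 + $161.70 = $1,651.90
Net pay: $4,620.00 − $1,651.90 = $2,968.10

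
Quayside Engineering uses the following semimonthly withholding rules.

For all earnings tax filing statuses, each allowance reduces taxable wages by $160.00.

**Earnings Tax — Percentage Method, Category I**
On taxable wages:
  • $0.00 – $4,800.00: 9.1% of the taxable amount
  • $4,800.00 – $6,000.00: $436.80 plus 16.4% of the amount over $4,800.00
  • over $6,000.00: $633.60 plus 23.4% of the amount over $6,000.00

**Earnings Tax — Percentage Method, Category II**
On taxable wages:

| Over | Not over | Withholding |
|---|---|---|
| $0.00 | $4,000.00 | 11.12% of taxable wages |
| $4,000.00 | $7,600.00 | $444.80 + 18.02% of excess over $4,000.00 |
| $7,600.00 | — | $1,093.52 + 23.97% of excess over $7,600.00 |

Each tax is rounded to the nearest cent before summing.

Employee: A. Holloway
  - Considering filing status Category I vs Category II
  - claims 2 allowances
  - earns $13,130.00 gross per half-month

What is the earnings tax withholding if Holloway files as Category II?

Earnings Tax (Category II): taxable = $13,130.00 − 2×$160.00 = $12,810.00
  $1,093.52 + 23.97% × ($12,810.00 − $7,600.00) = $1,093.52 + 23.97% × $5,210.00 = $2,342.36

$2,342.36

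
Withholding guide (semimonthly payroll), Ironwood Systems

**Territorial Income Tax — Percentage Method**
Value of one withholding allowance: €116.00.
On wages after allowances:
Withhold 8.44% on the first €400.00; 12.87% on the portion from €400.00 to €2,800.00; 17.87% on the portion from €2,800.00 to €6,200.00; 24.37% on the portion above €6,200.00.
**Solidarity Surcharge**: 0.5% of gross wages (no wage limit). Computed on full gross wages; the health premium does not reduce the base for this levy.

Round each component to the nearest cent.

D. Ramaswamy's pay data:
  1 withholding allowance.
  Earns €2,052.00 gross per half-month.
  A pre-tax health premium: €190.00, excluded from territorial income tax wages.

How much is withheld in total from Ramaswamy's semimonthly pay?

€217.25

Territorial Income Tax: taxable = €2,052.00 − €190.00 − 1×€116.00 = €1,746.00
  €33.76 + 12.87% × (€1,746.00 − €400.00) = €33.76 + 12.87% × €1,346.00 = €206.99
Solidarity Surcharge: 0.5% × €2,052.00 = €10.26
Total: €206.99 + €10.26 = €217.25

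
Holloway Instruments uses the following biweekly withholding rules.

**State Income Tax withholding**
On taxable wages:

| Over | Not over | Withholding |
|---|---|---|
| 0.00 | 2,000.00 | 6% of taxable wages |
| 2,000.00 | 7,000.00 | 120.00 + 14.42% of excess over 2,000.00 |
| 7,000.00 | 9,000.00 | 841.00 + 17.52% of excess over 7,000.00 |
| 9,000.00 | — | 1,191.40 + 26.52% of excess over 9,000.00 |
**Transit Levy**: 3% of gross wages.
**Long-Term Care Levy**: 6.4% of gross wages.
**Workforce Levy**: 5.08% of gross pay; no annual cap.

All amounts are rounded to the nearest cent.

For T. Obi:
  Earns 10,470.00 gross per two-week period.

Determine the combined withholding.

State Income Tax: taxable = 10,470.00
  1,191.40 + 26.52% × (10,470.00 − 9,000.00) = 1,191.40 + 26.52% × 1,470.00 = 1,581.24
Transit Levy: 3% × 10,470.00 = 314.10
Long-Term Care Levy: 6.4% × 10,470.00 = 670.08
Workforce Levy: 5.08% × 10,470.00 = 531.88
Total: 1,581.24 + 314.10 + 670.08 + 531.88 = 3,097.30

3,097.30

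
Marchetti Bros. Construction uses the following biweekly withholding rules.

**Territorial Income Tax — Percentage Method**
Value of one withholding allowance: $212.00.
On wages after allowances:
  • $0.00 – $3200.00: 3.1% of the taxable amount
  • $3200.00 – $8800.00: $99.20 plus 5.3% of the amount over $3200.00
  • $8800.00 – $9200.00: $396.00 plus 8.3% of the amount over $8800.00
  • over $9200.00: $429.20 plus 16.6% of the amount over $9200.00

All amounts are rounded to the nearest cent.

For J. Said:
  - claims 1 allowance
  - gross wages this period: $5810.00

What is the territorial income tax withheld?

$226.29

Territorial Income Tax: taxable = $5810.00 − 1×$212.00 = $5598.00
  $99.20 + 5.3% × ($5598.00 − $3200.00) = $99.20 + 5.3% × $2398.00 = $226.29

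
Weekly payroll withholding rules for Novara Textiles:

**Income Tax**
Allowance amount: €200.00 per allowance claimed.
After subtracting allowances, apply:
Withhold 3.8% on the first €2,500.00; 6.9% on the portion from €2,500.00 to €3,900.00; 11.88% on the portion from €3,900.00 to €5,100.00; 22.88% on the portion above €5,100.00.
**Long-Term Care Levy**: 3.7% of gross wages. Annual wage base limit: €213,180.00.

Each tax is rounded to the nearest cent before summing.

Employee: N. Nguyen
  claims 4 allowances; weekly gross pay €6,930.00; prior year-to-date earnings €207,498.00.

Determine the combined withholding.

€780.05

Income Tax: taxable = €6,930.00 − 4×€200.00 = €6,130.00
  €334.16 + 22.88% × (€6,130.00 − €5,100.00) = €334.16 + 22.88% × €1,030.00 = €569.82
Long-Term Care Levy: cap €213,180.00 − YTD €207,498.00 = €5,682.00 subject; 3.7% × €5,682.00 = €210.23
Total: €569.82 + €210.23 = €780.05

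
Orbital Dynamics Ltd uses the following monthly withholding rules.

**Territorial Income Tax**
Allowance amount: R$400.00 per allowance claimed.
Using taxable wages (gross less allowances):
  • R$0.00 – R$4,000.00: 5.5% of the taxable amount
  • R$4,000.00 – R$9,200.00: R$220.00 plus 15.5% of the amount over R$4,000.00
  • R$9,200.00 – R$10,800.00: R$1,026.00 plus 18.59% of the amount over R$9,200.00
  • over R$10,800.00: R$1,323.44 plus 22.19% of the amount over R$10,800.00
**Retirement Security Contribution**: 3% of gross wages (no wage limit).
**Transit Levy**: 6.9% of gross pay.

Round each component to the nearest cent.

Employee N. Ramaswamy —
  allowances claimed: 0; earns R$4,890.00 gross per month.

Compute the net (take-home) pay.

Territorial Income Tax: taxable = R$4,890.00
  R$220.00 + 15.5% × (R$4,890.00 − R$4,000.00) = R$220.00 + 15.5% × R$890.00 = R$357.95
Retirement Security Contribution: 3% × R$4,890.00 = R$146.70
Transit Levy: 6.9% × R$4,890.00 = R$337.41
Total withheld: R$357.95 + R$146.70 + R$337.41 = R$842.06
Net pay: R$4,890.00 − R$842.06 = R$4,047.94

R$4,047.94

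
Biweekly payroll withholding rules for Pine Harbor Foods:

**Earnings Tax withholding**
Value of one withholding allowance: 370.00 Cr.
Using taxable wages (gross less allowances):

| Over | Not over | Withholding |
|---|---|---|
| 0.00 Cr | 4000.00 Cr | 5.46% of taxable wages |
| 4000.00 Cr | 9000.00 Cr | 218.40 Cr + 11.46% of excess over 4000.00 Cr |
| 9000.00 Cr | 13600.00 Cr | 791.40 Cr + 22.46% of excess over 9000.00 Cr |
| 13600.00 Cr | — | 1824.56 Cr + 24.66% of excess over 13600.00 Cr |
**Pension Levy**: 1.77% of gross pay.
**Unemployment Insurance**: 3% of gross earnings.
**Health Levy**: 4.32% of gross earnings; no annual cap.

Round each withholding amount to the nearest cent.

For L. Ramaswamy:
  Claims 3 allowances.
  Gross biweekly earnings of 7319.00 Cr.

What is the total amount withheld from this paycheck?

Earnings Tax: taxable = 7319.00 Cr − 3×370.00 Cr = 6209.00 Cr
  218.40 Cr + 11.46% × (6209.00 Cr − 4000.00 Cr) = 218.40 Cr + 11.46% × 2209.00 Cr = 471.55 Cr
Pension Levy: 1.77% × 7319.00 Cr = 129.55 Cr
Unemployment Insurance: 3% × 7319.00 Cr = 219.57 Cr
Health Levy: 4.32% × 7319.00 Cr = 316.18 Cr
Total: 471.55 Cr + 129.55 Cr + 219.57 Cr + 316.18 Cr = 1136.85 Cr

1136.85 Cr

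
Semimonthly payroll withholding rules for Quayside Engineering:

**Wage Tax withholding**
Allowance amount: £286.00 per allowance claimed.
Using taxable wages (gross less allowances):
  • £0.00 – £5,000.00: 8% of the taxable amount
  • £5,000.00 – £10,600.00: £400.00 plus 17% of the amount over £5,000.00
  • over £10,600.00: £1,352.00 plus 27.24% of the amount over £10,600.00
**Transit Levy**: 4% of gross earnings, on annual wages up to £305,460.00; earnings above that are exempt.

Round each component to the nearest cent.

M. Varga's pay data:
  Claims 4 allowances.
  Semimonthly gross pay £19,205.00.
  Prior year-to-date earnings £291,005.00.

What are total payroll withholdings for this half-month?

£3,962.58

Wage Tax: taxable = £19,205.00 − 4×£286.00 = £18,061.00
  £1,352.00 + 27.24% × (£18,061.00 − £10,600.00) = £1,352.00 + 27.24% × £7,461.00 = £3,384.38
Transit Levy: cap £305,460.00 − YTD £291,005.00 = £14,455.00 subject; 4% × £14,455.00 = £578.20
Total: £3,384.38 + £578.20 = £3,962.58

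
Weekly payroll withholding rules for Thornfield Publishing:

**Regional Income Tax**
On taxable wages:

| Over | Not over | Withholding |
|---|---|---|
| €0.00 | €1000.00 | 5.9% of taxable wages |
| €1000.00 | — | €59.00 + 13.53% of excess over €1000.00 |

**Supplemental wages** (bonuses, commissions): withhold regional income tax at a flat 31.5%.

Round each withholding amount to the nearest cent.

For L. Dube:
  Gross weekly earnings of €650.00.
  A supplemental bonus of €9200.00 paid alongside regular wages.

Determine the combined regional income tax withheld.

€2936.35

Regional Income Tax: taxable = €650.00
  5.9% × €650.00 = €38.35
Supplemental (31.5% flat on bonus): 31.5% × €9200.00 = €2898.00
Total regional income tax: €38.35 + €2898.00 = €2936.35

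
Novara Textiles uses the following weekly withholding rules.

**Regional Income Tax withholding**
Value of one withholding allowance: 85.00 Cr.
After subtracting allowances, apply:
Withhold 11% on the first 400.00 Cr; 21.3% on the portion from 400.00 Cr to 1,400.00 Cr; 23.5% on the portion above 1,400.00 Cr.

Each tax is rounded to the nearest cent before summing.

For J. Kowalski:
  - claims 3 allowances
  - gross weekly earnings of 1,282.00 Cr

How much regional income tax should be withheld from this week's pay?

Regional Income Tax: taxable = 1,282.00 Cr − 3×85.00 Cr = 1,027.00 Cr
  44.00 Cr + 21.3% × (1,027.00 Cr − 400.00 Cr) = 44.00 Cr + 21.3% × 627.00 Cr = 177.55 Cr

177.55 Cr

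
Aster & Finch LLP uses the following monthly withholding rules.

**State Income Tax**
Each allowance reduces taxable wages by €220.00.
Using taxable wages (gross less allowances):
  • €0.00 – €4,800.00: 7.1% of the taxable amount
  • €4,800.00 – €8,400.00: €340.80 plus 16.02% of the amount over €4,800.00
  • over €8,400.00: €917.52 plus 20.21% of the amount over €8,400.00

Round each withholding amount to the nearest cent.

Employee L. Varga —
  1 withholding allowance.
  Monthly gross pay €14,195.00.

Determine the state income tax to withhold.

State Income Tax: taxable = €14,195.00 − 1×€220.00 = €13,975.00
  €917.52 + 20.21% × (€13,975.00 − €8,400.00) = €917.52 + 20.21% × €5,575.00 = €2,044.23

€2,044.23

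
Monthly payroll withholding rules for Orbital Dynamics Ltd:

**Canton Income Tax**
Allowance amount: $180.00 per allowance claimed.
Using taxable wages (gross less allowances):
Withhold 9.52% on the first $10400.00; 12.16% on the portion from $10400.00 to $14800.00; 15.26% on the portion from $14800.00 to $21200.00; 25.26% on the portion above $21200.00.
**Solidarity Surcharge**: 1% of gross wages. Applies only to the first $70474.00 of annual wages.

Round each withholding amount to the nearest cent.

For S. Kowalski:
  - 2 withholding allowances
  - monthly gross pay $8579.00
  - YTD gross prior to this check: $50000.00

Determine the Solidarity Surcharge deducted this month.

$85.79

Solidarity Surcharge: 1% × $8579.00 = $85.79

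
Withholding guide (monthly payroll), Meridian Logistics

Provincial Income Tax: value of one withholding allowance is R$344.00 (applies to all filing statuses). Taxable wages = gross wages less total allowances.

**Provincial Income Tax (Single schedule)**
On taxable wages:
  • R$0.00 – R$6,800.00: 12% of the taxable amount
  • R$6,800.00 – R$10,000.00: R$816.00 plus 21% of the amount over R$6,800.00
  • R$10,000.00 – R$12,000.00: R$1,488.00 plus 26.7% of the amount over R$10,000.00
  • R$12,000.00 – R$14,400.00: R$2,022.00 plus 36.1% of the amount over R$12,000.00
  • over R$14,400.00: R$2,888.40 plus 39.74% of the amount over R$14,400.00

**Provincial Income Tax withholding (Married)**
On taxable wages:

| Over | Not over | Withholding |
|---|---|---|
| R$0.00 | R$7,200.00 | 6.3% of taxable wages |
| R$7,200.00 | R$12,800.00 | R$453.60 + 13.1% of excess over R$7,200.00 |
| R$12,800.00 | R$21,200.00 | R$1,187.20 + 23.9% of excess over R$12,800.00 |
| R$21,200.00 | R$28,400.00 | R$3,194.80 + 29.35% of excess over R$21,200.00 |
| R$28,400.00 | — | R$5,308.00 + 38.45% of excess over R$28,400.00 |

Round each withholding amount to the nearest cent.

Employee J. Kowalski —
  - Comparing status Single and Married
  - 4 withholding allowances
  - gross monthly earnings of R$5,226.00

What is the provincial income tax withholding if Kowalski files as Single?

Provincial Income Tax (Single): taxable = R$5,226.00 − 4×R$344.00 = R$3,850.00
  12% × R$3,850.00 = R$462.00

R$462.00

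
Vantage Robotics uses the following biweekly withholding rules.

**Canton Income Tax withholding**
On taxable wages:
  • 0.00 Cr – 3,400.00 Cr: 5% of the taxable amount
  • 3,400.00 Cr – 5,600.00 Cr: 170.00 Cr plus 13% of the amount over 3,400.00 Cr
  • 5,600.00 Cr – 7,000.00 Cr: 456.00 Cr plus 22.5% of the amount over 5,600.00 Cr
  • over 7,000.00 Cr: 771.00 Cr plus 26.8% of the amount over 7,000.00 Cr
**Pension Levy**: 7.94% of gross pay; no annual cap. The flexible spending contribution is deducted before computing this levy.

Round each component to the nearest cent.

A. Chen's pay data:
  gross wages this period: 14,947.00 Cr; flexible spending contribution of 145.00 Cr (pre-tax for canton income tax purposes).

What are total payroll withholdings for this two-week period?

Canton Income Tax: taxable = 14,947.00 Cr − 145.00 Cr = 14,802.00 Cr
  771.00 Cr + 26.8% × (14,802.00 Cr − 7,000.00 Cr) = 771.00 Cr + 26.8% × 7,802.00 Cr = 2,861.94 Cr
Pension Levy: 7.94% × 14,802.00 Cr = 1,175.28 Cr
Total: 2,861.94 Cr + 1,175.28 Cr = 4,037.22 Cr

4,037.22 Cr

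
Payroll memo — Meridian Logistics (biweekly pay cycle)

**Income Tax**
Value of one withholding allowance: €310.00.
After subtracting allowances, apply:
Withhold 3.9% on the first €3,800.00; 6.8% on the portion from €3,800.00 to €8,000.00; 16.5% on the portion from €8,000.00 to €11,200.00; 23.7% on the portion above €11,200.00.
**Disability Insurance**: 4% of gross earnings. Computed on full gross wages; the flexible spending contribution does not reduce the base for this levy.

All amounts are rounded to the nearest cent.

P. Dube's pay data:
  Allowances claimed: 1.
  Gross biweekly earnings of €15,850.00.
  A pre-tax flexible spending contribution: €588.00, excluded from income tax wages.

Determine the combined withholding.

Income Tax: taxable = €15,850.00 − €588.00 − 1×€310.00 = €14,952.00
  €961.80 + 23.7% × (€14,952.00 − €11,200.00) = €961.80 + 23.7% × €3,752.00 = €1,851.02
Disability Insurance: 4% × €15,850.00 = €634.00
Total: €1,851.02 + €634.00 = €2,485.02

€2,485.02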